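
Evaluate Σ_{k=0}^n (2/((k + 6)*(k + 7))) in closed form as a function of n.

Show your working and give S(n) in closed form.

The ratio is (k + 6)/(k + 8).
Gosper form: A/B · C(k+1)/C(k) with A=k + 6, B=k + 8, C=1.
Need (k + 6)·f(k+1) − (k + 7)·f(k) = 1.
Bound: deg f ≤ 1.
Match coefficients ⇒ f(k) = k/6.
Certificate R = B(k−1)f/C = k*(k + 7)/6 gives s_k = k/(3*(k + 6)).
Check: Δs_k = 2/(k**2 + 13*k + 42). ✓
Σ_(k=0)^n t_k = s_(n+1) − s_(0) = ((n + 1)/(3*(n + 7))) − (0), i.e. (n + 1)/(3*(n + 7)).

S(n) = (n + 1)/(3*(n + 7))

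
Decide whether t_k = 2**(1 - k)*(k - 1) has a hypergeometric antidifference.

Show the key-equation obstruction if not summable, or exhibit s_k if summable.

Yes. s_k = -2**(2 - k)*k.

The ratio is k/(2*(k - 1)).
Factor: A=1/2; B=1; C=k - 1.
Set up (1/2)·f(k+1) − (1)·f(k) − (k - 1) = 0.
Degrees (0,0,1) ⇒ d ≤ 1.
Solving with deg f ≤ 1: f(k) = -2*k.
Certificate R = B(k−1)f/C = -2*k/(k - 1) gives s_k = -2**(2 - k)*k.
Δs = 2**(1 - k)*(k - 1), as required.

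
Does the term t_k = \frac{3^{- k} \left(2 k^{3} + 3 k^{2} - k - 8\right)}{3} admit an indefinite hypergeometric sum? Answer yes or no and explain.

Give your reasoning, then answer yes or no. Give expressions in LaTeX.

Yes. s_k = 3^{- k} k \left(- k^{2} - 3 k - 4\right).

r(k) = (2*k**3 + 9*k**2 + 11*k - 4)/(3*(2*k**3 + 3*k**2 - k - 8)) after simplifying.
A = 1/3, B = 1, C = k**3 + 3*k**2/2 - k/2 - 4.
Need (1/3)·f(k+1) − (1)·f(k) = k**3 + 3*k**2/2 - k/2 - 4.
From deg A=0, deg B=0, deg C=3: d=3.
Solving with deg f ≤ 3: f(k) = -3*k*(k**2 + 3*k + 4)/2.
Get s_k = R·t_k = k*(-k**2 - 3*k - 4)/3**k with R(k) = B(k−1)f(k)/C(k) = -3*k*(k**2 + 3*k + 4)/(2*k**3 + 3*k**2 - k - 8).
Check: Δs_k = (2*k**3 + 3*k**2 - k - 8)/(3*3**k). ✓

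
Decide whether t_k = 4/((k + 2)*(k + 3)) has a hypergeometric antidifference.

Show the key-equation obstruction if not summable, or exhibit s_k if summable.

Yes. s_k = 2*k/(k + 2).

t_(k+1)/t_k = (k + 2)/(k + 4).
Take A(k)=k + 2, B(k)=k + 4, C(k)=1.
Need (k + 2)·f(k+1) − (k + 3)·f(k) = 1.
Degrees (1,1,0) ⇒ d ≤ 1.
A polynomial solution: f(k) = k/2.
Then R = B(k−1)f/C = k*(k + 3)/2, so s_k = R(k)·t_k = 2*k/(k + 2).
Δs = 4/(k**2 + 5*k + 6), as required.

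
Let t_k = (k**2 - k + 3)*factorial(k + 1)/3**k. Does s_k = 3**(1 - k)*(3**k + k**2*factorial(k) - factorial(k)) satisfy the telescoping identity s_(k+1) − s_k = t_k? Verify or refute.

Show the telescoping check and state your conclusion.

s_(k+1) = (3**(k + 1) + k**3*factorial(k) + 3*k**2*factorial(k) + 2*k*factorial(k))/3**k
s_(k+1) − s_k = (k**2 - k + 3)*factorial(k + 1)/3**k
(s_(k+1) − s_k) − t_k = 0

Valid: the claim telescopes to t_k.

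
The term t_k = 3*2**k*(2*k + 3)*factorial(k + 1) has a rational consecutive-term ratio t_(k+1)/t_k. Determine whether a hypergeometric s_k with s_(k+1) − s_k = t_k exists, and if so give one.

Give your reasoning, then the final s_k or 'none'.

r(k) = 2*(k + 2)*(2*k + 5)/(2*k + 3) after simplifying.
So A=2*k + 4 and B=1, with C=k + 3/2.
f must satisfy (2*k + 4)·f(k+1) − (1)·f(k) = k + 3/2.
deg f ≤ 0 (via 1,0,1).
Match coefficients ⇒ f(k) = 1/2.
R(k) = B(k−1)·f(k)/C(k) = 1/(2*k + 3); s_k = R·t_k = 3*2**k*factorial(k + 1).
Δs = 3*2**k*(2*k + 3)*factorial(k + 1), as required.

s_k = 3*2**k*factorial(k + 1)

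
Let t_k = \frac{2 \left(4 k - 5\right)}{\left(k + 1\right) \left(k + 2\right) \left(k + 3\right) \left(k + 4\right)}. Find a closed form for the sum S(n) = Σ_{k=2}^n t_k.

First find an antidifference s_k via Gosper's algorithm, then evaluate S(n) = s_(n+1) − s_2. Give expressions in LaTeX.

S(n) = \frac{n^{3} + 9 n^{2} - 14 n + 4}{10 \left(n^{3} + 9 n^{2} + 26 n + 24\right)}

t_(k+1)/t_k = (k + 1)*(4*k - 1)/((k + 5)*(4*k - 5)).
Take A(k)=k + 1, B(k)=k + 5, C(k)=k - 5/4.
Solve (k + 1)·f(k+1) − (k + 4)·f(k) = k - 5/4.
Degrees (1,1,1) ⇒ d ≤ 3.
A polynomial solution: f(k) = -k*(k**2 + 6*k + 23)/24.
Get s_k = R·t_k = k*(-k**2 - 6*k - 23)/(3*(k + 1)*(k + 2)*(k + 3)) with R(k) = B(k−1)f(k)/C(k) = -k*(k + 4)*(k**2 + 6*k + 23)/(6*(4*k - 5)).
Δs = 2*(4*k - 5)/(k**4 + 10*k**3 + 35*k**2 + 50*k + 24), as required.
Evaluate: s_(n+1) = (-n**3 - 9*n**2 - 38*n - 30)/(3*(n**3 + 9*n**2 + 26*n + 24)); subtract s_(2) = -13/30 ⇒ S(n) = (n**3 + 9*n**2 - 14*n + 4)/(10*(n**3 + 9*n**2 + 26*n + 24)).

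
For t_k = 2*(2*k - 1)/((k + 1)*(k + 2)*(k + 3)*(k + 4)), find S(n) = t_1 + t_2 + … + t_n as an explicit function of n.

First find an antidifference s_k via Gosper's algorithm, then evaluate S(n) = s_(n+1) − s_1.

S(n) = n*(n**2 + 9*n + 2)/(12*(n**3 + 9*n**2 + 26*n + 24))

r(k) = (k + 1)*(2*k + 1)/((k + 5)*(2*k - 1)) after simplifying.
A = k + 1, B = k + 5, C = k - 1/2.
f must satisfy (k + 1)·f(k+1) − (k + 4)·f(k) = k - 1/2.
d = 3 from the (1,1,1) case.
Coefficient equations give f(k) = -k/2.
So s_k = (B(k−1)f/C)·t_k = (-k*(k + 4)/(2*k - 1))·t_k = -2*k/((k + 1)*(k + 2)*(k + 3)).
Verify: 2*(2*k - 1)/(k**4 + 10*k**3 + 35*k**2 + 50*k + 24) matches t_k.
Σ_(k=1)^n t_k = s_(n+1) − s_(1) = (2*(-n - 1)/(n**3 + 9*n**2 + 26*n + 24)) − (-1/12), i.e. n*(n**2 + 9*n + 2)/(12*(n**3 + 9*n**2 + 26*n + 24)).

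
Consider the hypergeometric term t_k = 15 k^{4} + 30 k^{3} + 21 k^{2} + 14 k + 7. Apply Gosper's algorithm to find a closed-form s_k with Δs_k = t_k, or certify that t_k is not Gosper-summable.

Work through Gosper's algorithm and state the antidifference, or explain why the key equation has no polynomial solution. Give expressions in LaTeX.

t_(k+1)/t_k = (15*k**4 + 90*k**3 + 201*k**2 + 206*k + 87)/(15*k**4 + 30*k**3 + 21*k**2 + 14*k + 7).
A = 1, B = 1, C = k**4 + 2*k**3 + 7*k**2/5 + 14*k/15 + 7/15.
Need (1)·f(k+1) − (1)·f(k) = k**4 + 2*k**3 + 7*k**2/5 + 14*k/15 + 7/15.
Bound: deg f ≤ 5.
Solve for f: f(k) = k*(3*k**4 - 3*k**2 + 4*k + 3)/15 (degree 5 ≤ 5).
Certificate R = B(k−1)f/C = k*(3*k**4 - 3*k**2 + 4*k + 3)/(15*k**4 + 30*k**3 + 21*k**2 + 14*k + 7) gives s_k = k*(3*k**4 - 3*k**2 + 4*k + 3).
s_(k+1) − s_k = 15*k**4 + 30*k**3 + 21*k**2 + 14*k + 7 = t_k.

s_k = k \left(3 k^{4} - 3 k^{2} + 4 k + 3\right)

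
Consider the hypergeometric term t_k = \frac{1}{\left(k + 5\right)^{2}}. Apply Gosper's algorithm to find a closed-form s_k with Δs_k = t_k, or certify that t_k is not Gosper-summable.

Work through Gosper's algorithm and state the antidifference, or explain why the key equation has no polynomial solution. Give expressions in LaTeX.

no hypergeometric antidifference exists

The ratio is (k + 5)**2/(k + 6)**2.
A = k**2 + 10*k + 25, B = k**2 + 12*k + 36, C = 1.
Need (k**2 + 10*k + 25)·f(k+1) − (k**2 + 10*k + 25)·f(k) = 1.
From deg A=2, deg B=2, deg C=0: d=0.
Write f(k) = c0. Then LHS − RHS = -1, requiring -1 = 0: contradictory. No certificate.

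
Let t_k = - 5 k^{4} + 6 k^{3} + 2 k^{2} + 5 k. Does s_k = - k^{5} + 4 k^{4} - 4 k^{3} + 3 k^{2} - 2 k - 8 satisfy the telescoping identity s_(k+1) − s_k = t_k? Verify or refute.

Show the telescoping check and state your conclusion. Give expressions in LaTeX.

valid; difference matches t_k

s_(k+1) = -k**5 - k**4 + 2*k**3 + 5*k**2 + 3*k - 8
s_(k+1) − s_k = k*(-5*k**3 + 6*k**2 + 2*k + 5)
(s_(k+1) − s_k) − t_k = 0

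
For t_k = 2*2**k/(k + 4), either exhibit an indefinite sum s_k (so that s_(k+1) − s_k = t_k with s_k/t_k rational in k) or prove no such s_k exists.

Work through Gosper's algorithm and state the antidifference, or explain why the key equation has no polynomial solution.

t_(k+1)/t_k = 2*(k + 4)/(k + 5).
Take A(k)=2*k + 8, B(k)=k + 5, C(k)=1.
f must satisfy (2*k + 8)·f(k+1) − (k + 4)·f(k) = 1.
deg f ≤ -1 (via 1,1,0).
Bound -1 < 0, so the key equation has no polynomial solution.

none — t_k is not Gosper-summable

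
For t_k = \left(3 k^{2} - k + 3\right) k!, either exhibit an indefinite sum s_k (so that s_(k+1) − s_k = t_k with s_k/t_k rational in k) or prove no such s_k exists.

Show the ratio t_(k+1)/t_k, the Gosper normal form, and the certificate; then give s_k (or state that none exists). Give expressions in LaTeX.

s_k = \left(3 k - 4\right) k!

t_(k+1)/t_k = (k + 1)*(-k + 3*(k + 1)**2 + 2)/(3*k**2 - k + 3).
Take A(k)=k + 1, B(k)=1, C(k)=k**2 - k/3 + 1.
Solve (k + 1)·f(k+1) − (1)·f(k) = k**2 - k/3 + 1.
Degrees (1,0,2) ⇒ d ≤ 1.
Solve for f: f(k) = (3*k - 4)/3 (degree 1 ≤ 1).
Certificate R = B(k−1)f/C = (3*k - 4)/(3*k**2 - k + 3) gives s_k = (3*k - 4)*factorial(k).
Δs = (3*k**2 - k + 3)*factorial(k), as required.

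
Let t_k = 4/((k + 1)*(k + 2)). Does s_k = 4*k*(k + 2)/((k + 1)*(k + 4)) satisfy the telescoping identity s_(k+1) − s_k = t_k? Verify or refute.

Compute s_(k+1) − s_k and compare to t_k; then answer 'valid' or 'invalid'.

Invalid: residual 8*(k**2 + k - 4)/(k**4 + 12*k**3 + 49*k**2 + 78*k + 40) ≠ 0.

s_(k+1) = 4*(k + 1)*(k + 3)/((k + 2)*(k + 5))
s_(k+1) − s_k = 4*(3*k**2 + 11*k + 12)/(k**4 + 12*k**3 + 49*k**2 + 78*k + 40)
(s_(k+1) − s_k) − t_k = 8*(k**2 + k - 4)/(k**4 + 12*k**3 + 49*k**2 + 78*k + 40)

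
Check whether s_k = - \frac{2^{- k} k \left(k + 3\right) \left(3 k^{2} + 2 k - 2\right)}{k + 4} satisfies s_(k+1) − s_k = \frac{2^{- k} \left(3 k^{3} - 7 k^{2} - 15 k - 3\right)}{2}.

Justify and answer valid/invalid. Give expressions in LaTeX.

s_(k+1) = -(k + 1)*(k + 4)*(2*k + 3*(k + 1)**2)/(2*2**k*(k + 5))
s_(k+1) − s_k = (3*k**5 + 17*k**4 - 29*k**3 - 239*k**2 - 260*k - 48)/(2*2**k*(k**2 + 9*k + 20))
(s_(k+1) − s_k) − t_k = (-3*k**4 - 11*k**3 + 39*k**2 + 67*k + 12)/(2*2**k*(k**2 + 9*k + 20))

Invalid: residual \frac{2^{- k} \left(- 3 k^{4} - 11 k^{3} + 39 k^{2} + 67 k + 12\right)}{2 \left(k^{2} + 9 k + 20\right)} ≠ 0.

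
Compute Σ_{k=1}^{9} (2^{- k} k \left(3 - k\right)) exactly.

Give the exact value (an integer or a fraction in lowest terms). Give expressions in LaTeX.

Σ = 45/256

Step 1: r(k) = (k - 2)*(k + 1)/(2*k*(k - 3)).
Take A(k)=1/2, B(k)=1, C(k)=k**2 - 3*k.
Solve (1/2)·f(k+1) − (1)·f(k) = k**2 - 3*k.
From deg A=0, deg B=0, deg C=2: d=2.
Coefficient equations give f(k) = -2*k*(k - 1).
So s_k = (B(k−1)f/C)·t_k = (-2*(k - 1)/(k - 3))·t_k = 2**(1 - k)*k*(k - 1).
Check: Δs_k = k*(3 - k)/2**k. ✓
Telescoping: Σ = s_(10) − s_(1) = 45/256 − (0) = 45/256.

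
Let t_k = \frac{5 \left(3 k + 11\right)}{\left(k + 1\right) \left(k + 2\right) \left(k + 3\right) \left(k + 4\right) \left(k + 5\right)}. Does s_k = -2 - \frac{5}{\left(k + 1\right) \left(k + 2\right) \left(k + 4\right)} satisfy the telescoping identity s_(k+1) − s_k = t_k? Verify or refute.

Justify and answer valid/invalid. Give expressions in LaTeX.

s_(k+1) = -2 - 5/((k + 2)*(k + 3)*(k + 5))
s_(k+1) − s_k = 5*(3*k + 11)/(k**5 + 15*k**4 + 85*k**3 + 225*k**2 + 274*k + 120)
(s_(k+1) − s_k) − t_k = 0

Valid: the claim telescopes to t_k.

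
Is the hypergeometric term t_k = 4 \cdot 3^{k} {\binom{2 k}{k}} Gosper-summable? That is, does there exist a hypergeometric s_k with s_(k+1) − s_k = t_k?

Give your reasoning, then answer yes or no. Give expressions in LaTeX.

t_(k+1)/t_k = 6*(2*k + 1)/(k + 1).
A = 12*k + 6, B = k + 1, C = 1.
Need (12*k + 6)·f(k+1) − (k)·f(k) = 1.
Bound: deg f ≤ -1.
Bound -1 < 0, so the key equation has no polynomial solution.

No — t_k has no hypergeometric antidifference.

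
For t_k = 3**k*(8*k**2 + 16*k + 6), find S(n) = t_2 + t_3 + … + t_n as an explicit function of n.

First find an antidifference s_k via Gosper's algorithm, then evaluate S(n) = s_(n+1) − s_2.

Step 1: r(k) = 3*(2*k + 5)/(2*k + 1).
Normal form (A,B,C) = (3, 1, k**2 + 2*k + 3/4).
f must satisfy (3)·f(k+1) − (1)·f(k) = k**2 + 2*k + 3/4.
deg f ≤ 2 (via 0,0,2).
Match coefficients ⇒ f(k) = (4*k**2 - 4*k + 3)/8.
Certificate R = B(k−1)f/C = (4*k**2 - 4*k + 3)/(2*(2*k + 1)*(2*k + 3)) gives s_k = 3**k*(4*k**2 - 4*k + 3).
s_(k+1) − s_k = 3**k*(8*k**2 + 16*k + 6) = t_k.
Telescope: S(n) = s_(n+1) − s_(2) = 3**(n + 1)*(4*n**2 + 4*n + 3) − (99) = 12*3**n*n**2 + 12*3**n*n + 9*3**n - 99.

S(n) = 12*3**n*n**2 + 12*3**n*n + 9*3**n - 99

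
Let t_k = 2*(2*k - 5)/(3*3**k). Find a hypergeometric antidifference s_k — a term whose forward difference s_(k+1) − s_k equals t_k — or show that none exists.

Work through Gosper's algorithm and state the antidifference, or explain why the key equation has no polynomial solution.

Compute t_(k+1)/t_k: get (2*k - 3)/(3*(2*k - 5)).
Gosper form: A/B · C(k+1)/C(k) with A=1/3, B=1, C=k - 5/2.
Solve (1/3)·f(k+1) − (1)·f(k) = k - 5/2.
Degrees (0,0,1) ⇒ d ≤ 1.
Match coefficients ⇒ f(k) = -3*(k - 2)/2.
R(k) = B(k−1)·f(k)/C(k) = -3*(k - 2)/(2*k - 5); s_k = R·t_k = 2*(2 - k)/3**k.
Check: Δs_k = 2*(2*k - 5)/(3*3**k). ✓

s_k = 2*(2 - k)/3**k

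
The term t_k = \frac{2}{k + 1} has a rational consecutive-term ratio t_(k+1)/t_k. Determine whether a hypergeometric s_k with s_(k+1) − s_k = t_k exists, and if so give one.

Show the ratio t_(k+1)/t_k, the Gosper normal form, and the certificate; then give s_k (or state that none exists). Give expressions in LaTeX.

Ratio r(k) = (k + 1)/(k + 2).
Factor: A=k + 1; B=k + 2; C=1.
Solve (k + 1)·f(k+1) − (k + 1)·f(k) = 1.
Degrees (1,1,0) ⇒ d ≤ 0.
Generic f = c0 gives residual -1; -1 = 0 cannot hold, so t_k is not Gosper-summable.

none (Gosper's algorithm certifies no s_k)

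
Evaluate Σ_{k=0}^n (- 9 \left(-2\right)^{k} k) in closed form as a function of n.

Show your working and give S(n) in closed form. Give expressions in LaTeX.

S(n) = - 6 \left(-2\right)^{n} n - 2 \left(-2\right)^{n} + 2

Compute t_(k+1)/t_k: get -2 - 2/k.
Factor: A=-2; B=1; C=k.
f must satisfy (-2)·f(k+1) − (1)·f(k) = k.
Bound: deg f ≤ 1.
A polynomial solution: f(k) = -(3*k - 2)/9.
Then R = B(k−1)f/C = -(3*k - 2)/(9*k), so s_k = R(k)·t_k = (-2)**k*(3*k - 2).
s_(k+1) − s_k = -9*(-2)**k*k = t_k.
Telescope: S(n) = s_(n+1) − s_(0) = (-2)**(n + 1)*(3*n + 1) − (-2) = -6*(-2)**n*n - 2*(-2)**n + 2.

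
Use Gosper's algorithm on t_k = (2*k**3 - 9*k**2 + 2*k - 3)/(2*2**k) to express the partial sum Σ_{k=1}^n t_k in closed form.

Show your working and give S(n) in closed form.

S(n) = 2**(-n - 1)*(-2**n - 2*n**3 - 3*n**2 - 2*n + 1)

r(k) = (2*k**3 - 3*k**2 - 10*k - 8)/(2*(2*k**3 - 9*k**2 + 2*k - 3)) after simplifying.
Gosper form: A/B · C(k+1)/C(k) with A=1/2, B=1, C=k**3 - 9*k**2/2 + k - 3/2.
Solve (1/2)·f(k+1) − (1)·f(k) = k**3 - 9*k**2/2 + k - 3/2.
From deg A=0, deg B=0, deg C=3: d=3.
Match coefficients ⇒ f(k) = -2*k**3 + 3*k**2 - 2*k + 2.
So s_k = (B(k−1)f/C)·t_k = (-2*(2*k**3 - 3*k**2 + 2*k - 2)/(2*k**3 - 9*k**2 + 2*k - 3))·t_k = (-2*k**3 + 3*k**2 - 2*k + 2)/2**k.
Δs = (2*k**3 - 9*k**2 + 2*k - 3)/(2*2**k), as required.
Evaluate: s_(n+1) = 2**(-n - 1)*(-2*n**3 - 3*n**2 - 2*n + 1); subtract s_(1) = 1/2 ⇒ S(n) = 2**(-n - 1)*(-2**n - 2*n**3 - 3*n**2 - 2*n + 1).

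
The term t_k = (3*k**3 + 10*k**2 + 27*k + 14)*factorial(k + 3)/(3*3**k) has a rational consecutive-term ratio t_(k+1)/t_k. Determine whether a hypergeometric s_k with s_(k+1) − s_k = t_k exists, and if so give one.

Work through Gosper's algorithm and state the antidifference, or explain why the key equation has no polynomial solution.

s_k = (k + 1)*(3*k - 2)*factorial(k + 3)/3**k

Step 1: r(k) = (3*k**4 + 31*k**3 + 132*k**2 + 278*k + 216)/(3*(3*k**3 + 10*k**2 + 27*k + 14)).
A = k/3 + 4/3, B = 1, C = k**3 + 10*k**2/3 + 9*k + 14/3.
f must satisfy (k/3 + 4/3)·f(k+1) − (1)·f(k) = k**3 + 10*k**2/3 + 9*k + 14/3.
deg f ≤ 2 (via 1,0,3).
A polynomial solution: f(k) = (k + 1)*(3*k - 2).
Then R = B(k−1)f/C = 3*(k + 1)*(3*k - 2)/(3*k**3 + 10*k**2 + 27*k + 14), so s_k = R(k)·t_k = (k + 1)*(3*k - 2)*factorial(k + 3)/3**k.
Verify: (3*k**3 + 10*k**2 + 27*k + 14)*factorial(k + 3)/(3*3**k) matches t_k.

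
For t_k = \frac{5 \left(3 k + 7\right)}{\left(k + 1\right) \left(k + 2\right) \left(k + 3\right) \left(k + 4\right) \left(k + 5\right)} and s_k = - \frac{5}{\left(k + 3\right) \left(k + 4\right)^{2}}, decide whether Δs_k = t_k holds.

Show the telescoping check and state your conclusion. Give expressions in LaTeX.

s_(k+1) = -5/((k + 4)*(k + 5)**2)
s_(k+1) − s_k = 5*(3*k + 13)/(k**5 + 21*k**4 + 175*k**3 + 723*k**2 + 1480*k + 1200)
(s_(k+1) − s_k) − t_k = 30*(-2*k**2 - 13*k - 19)/(k**7 + 24*k**6 + 240*k**5 + 1290*k**4 + 3999*k**3 + 7086*k**2 + 6560*k + 2400)

Invalid: residual \frac{30 \left(- 2 k^{2} - 13 k - 19\right)}{k^{7} + 24 k^{6} + 240 k^{5} + 1290 k^{4} + 3999 k^{3} + 7086 k^{2} + 6560 k + 2400} ≠ 0.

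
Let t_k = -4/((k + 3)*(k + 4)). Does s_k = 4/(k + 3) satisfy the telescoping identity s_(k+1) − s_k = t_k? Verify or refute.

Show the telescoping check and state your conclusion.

s_(k+1) = 4/(k + 4)
s_(k+1) − s_k = -4/((k + 3)*(k + 4))
(s_(k+1) − s_k) − t_k = 0

valid; difference matches t_k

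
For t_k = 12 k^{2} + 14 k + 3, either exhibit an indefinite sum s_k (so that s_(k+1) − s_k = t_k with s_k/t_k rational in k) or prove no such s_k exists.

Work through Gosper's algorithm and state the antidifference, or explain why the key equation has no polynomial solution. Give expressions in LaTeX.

Ratio r(k) = (12*k**2 + 38*k + 29)/(12*k**2 + 14*k + 3).
Take A(k)=1, B(k)=1, C(k)=k**2 + 7*k/6 + 1/4.
Solve (1)·f(k+1) − (1)·f(k) = k**2 + 7*k/6 + 1/4.
Bound: deg f ≤ 3.
Match coefficients ⇒ f(k) = k*(4*k**2 + k - 2)/12.
R(k) = B(k−1)·f(k)/C(k) = k*(4*k**2 + k - 2)/(12*k**2 + 14*k + 3); s_k = R·t_k = k*(4*k**2 + k - 2).
s_(k+1) − s_k = 12*k**2 + 14*k + 3 = t_k.

s_k = k \left(4 k^{2} + k - 2\right)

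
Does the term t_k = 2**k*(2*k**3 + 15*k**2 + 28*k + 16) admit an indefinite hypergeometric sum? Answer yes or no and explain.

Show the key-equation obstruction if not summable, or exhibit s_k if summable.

r(k) = 2*(2*k**3 + 21*k**2 + 64*k + 61)/(2*k**3 + 15*k**2 + 28*k + 16) after simplifying.
Factor: A=2; B=1; C=k**3 + 15*k**2/2 + 14*k + 8.
Need (2)·f(k+1) − (1)·f(k) = k**3 + 15*k**2/2 + 14*k + 8.
deg f ≤ 3 (via 0,0,3).
Coefficient equations give f(k) = (2*k**3 + 3*k**2 + 4*k - 2)/2.
R(k) = B(k−1)·f(k)/C(k) = (2*k**3 + 3*k**2 + 4*k - 2)/(2*k**3 + 15*k**2 + 28*k + 16); s_k = R·t_k = 2**k*(2*k**3 + 3*k**2 + 4*k - 2).
s_(k+1) − s_k = 2**k*(2*k**3 + 15*k**2 + 28*k + 16) = t_k.

Yes. s_k = 2**k*(2*k**3 + 3*k**2 + 4*k - 2).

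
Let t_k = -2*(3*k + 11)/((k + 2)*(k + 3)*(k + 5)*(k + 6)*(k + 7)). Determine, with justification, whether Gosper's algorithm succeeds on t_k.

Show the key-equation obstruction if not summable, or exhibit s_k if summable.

Yes. s_k = k*(-k**2 - 13*k - 52)/(30*(k**3 + 13*k**2 + 52*k + 60)).

Ratio r(k) = (k + 2)*(k + 5)*(3*k + 14)/((k + 4)*(k + 8)*(3*k + 11)).
Gosper form: A/B · C(k+1)/C(k) with A=k + 2, B=k + 8, C=k**2 + 23*k/3 + 44/3.
Need (k + 2)·f(k+1) − (k + 7)·f(k) = k**2 + 23*k/3 + 44/3.
Bound: deg f ≤ 5.
A polynomial solution: f(k) = k*(k + 3)*(k + 4)*(k**2 + 13*k + 52)/180.
Then R = B(k−1)f/C = k*(k + 3)*(k + 7)*(k**2 + 13*k + 52)/(60*(3*k + 11)), so s_k = R(k)·t_k = k*(-k**2 - 13*k - 52)/(30*(k**3 + 13*k**2 + 52*k + 60)).
Check: Δs_k = 2*(-3*k - 11)/(k**5 + 23*k**4 + 203*k**3 + 853*k**2 + 1692*k + 1260). ✓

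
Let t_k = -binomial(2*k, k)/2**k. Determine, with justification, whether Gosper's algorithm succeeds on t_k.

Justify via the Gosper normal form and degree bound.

The ratio is (2*k + 1)/(k + 1).
So A=2*k + 1 and B=k + 1, with C=1.
Key eq: (2*k + 1)·f(k+1) = (k)·f(k) + (1).
d = -1 from the (1,1,0) case.
d = -1 < 0 ⇒ no nonzero polynomial f; not summable.

No — key equation has no polynomial f.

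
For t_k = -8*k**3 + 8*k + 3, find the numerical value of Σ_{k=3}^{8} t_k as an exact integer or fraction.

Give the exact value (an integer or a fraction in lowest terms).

Step 1: r(k) = (8*k - 8*(k + 1)**3 + 11)/(-8*k**3 + 8*k + 3).
Gosper form: A/B · C(k+1)/C(k) with A=1, B=1, C=k**3 - k - 3/8.
f must satisfy (1)·f(k+1) − (1)·f(k) = k**3 - k - 3/8.
d = 4 from the (0,0,3) case.
Match coefficients ⇒ f(k) = k*(2*k**3 - 4*k**2 - 2*k + 1)/8.
R(k) = B(k−1)·f(k)/C(k) = k*(2*k**3 - 4*k**2 - 2*k + 1)/((2*k + 1)*(4*k**2 - 2*k - 3)); s_k = R·t_k = k*(-2*k**3 + 4*k**2 + 2*k - 1).
s_(k+1) − s_k = -8*k**3 + 8*k + 3 = t_k.
Telescoping: Σ = s_(9) − s_(3) = -10053 − (-39) = -10014.

Σ = -10014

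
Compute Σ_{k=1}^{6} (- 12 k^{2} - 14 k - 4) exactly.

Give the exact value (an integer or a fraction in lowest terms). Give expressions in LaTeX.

Σ = -1410

Ratio r(k) = (6*k**2 + 19*k + 15)/(6*k**2 + 7*k + 2).
Take A(k)=1, B(k)=1, C(k)=k**2 + 7*k/6 + 1/3.
Solve (1)·f(k+1) − (1)·f(k) = k**2 + 7*k/6 + 1/3.
Bound: deg f ≤ 3.
Match coefficients ⇒ f(k) = k*(4*k**2 + k - 1)/12.
Certificate R = B(k−1)f/C = k*(4*k**2 + k - 1)/(2*(2*k + 1)*(3*k + 2)) gives s_k = k*(-4*k**2 - k + 1).
Δs = -12*k**2 - 14*k - 4, as required.
Sum = s_(7) − s_(1); s_(7) = -1414, s_(1) = -4 ⇒ -1410.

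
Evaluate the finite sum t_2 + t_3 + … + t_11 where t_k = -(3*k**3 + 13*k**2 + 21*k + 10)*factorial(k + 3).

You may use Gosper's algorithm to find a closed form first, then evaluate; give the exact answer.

Compute t_(k+1)/t_k: get (3*k**4 + 34*k**3 + 144*k**2 + 271*k + 188)/(3*k**3 + 13*k**2 + 21*k + 10).
A = k + 4, B = 1, C = k**3 + 13*k**2/3 + 7*k + 10/3.
Key eq: (k + 4)·f(k+1) = (1)·f(k) + (k**3 + 13*k**2/3 + 7*k + 10/3).
From deg A=1, deg B=0, deg C=3: d=2.
A polynomial solution: f(k) = (3*k**2 - 2*k + 2)/3.
Then R = B(k−1)f/C = (3*k**2 - 2*k + 2)/(3*k**3 + 13*k**2 + 21*k + 10), so s_k = R(k)·t_k = -(3*k**2 - 2*k + 2)*factorial(k + 3).
Verify: -(3*k**3 + 13*k**2 + 21*k + 10)*factorial(k + 3) matches t_k.
Σ_(k=2)^(11) t_k = s_(12) − s_(2) = -536146490880000 − (-1200) = -536146490878800.

Σ = -536146490878800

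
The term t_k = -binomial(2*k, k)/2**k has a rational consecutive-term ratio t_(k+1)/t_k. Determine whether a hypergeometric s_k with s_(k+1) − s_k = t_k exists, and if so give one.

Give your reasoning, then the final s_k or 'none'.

r(k) = (2*k + 1)/(k + 1) after simplifying.
Factor: A=2*k + 1; B=k + 1; C=1.
Set up (2*k + 1)·f(k+1) − (k)·f(k) − (1) = 0.
d = -1 from the (1,1,0) case.
deg f ≤ -1 is impossible — no certificate.

none (Gosper's algorithm certifies no s_k)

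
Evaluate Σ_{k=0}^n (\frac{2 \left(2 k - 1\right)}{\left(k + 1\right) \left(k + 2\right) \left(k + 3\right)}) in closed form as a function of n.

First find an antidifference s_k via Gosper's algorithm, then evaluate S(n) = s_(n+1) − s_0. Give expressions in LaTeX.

S(n) = \frac{n^{2} - 3 n - 4}{2 \left(n^{2} + 5 n + 6\right)}

r(k) = (k + 1)*(2*k + 1)/((k + 4)*(2*k - 1)) after simplifying.
Gosper form: A/B · C(k+1)/C(k) with A=k + 1, B=k + 4, C=k - 1/2.
Need (k + 1)·f(k+1) − (k + 3)·f(k) = k - 1/2.
d = 2 from the (1,1,1) case.
Solving with deg f ≤ 2: f(k) = k*(k - 5)/8.
Get s_k = R·t_k = k*(k - 5)/(2*(k + 1)*(k + 2)) with R(k) = B(k−1)f(k)/C(k) = k*(k - 5)*(k + 3)/(4*(2*k - 1)).
Check: Δs_k = 2*(2*k - 1)/(k**3 + 6*k**2 + 11*k + 6). ✓
Telescope: S(n) = s_(n+1) − s_(0) = (n**2 - 3*n - 4)/(2*(n**2 + 5*n + 6)) − (0) = (n**2 - 3*n - 4)/(2*(n**2 + 5*n + 6)).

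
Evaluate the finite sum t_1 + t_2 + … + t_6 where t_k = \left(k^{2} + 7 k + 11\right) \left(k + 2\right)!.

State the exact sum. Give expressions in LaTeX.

Σ = 3991650

Ratio r(k) = (k + 3)*(7*k + (k + 1)**2 + 18)/(k**2 + 7*k + 11).
Factor: A=k + 3; B=1; C=k**2 + 7*k + 11.
Set up (k + 3)·f(k+1) − (1)·f(k) − (k**2 + 7*k + 11) = 0.
Bound: deg f ≤ 1.
Match coefficients ⇒ f(k) = k + 4.
R(k) = B(k−1)·f(k)/C(k) = (k + 4)/(k**2 + 7*k + 11); s_k = R·t_k = (k + 4)*factorial(k + 2).
s_(k+1) − s_k = (k**2 + 7*k + 11)*factorial(k + 2) = t_k.
Evaluate s at k=7 and k=1: 3991680 and 30; difference 3991650.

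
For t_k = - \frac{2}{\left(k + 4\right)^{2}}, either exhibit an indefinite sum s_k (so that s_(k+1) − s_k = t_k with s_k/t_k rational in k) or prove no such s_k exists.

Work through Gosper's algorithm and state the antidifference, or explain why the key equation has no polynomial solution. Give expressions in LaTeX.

Step 1: r(k) = (k + 4)**2/(k + 5)**2.
Take A(k)=k**2 + 8*k + 16, B(k)=k**2 + 10*k + 25, C(k)=1.
f must satisfy (k**2 + 8*k + 16)·f(k+1) − (k**2 + 8*k + 16)·f(k) = 1.
d = 0 from the (2,2,0) case.
Write f(k) = c0. Then LHS − RHS = -1, requiring -1 = 0: contradictory. No certificate.

not Gosper-summable; s_k does not exist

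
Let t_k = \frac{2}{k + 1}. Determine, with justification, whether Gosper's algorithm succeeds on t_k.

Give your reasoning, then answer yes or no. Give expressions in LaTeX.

No — key equation has no polynomial f.

The ratio is (k + 1)/(k + 2).
Gosper form: A/B · C(k+1)/C(k) with A=k + 1, B=k + 2, C=1.
Set up (k + 1)·f(k+1) − (k + 1)·f(k) − (1) = 0.
From deg A=1, deg B=1, deg C=0: d=0.
Write f(k) = c0. Then LHS − RHS = -1, requiring -1 = 0: contradictory. No certificate.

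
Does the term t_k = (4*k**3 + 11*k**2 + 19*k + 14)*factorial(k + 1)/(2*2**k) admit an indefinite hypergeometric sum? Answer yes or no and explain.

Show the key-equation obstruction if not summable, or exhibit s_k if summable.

The ratio is (4*k**4 + 31*k**3 + 99*k**2 + 154*k + 96)/(2*(4*k**3 + 11*k**2 + 19*k + 14)).
A = k/2 + 1, B = 1, C = k**3 + 11*k**2/4 + 19*k/4 + 7/2.
Solve (k/2 + 1)·f(k+1) − (1)·f(k) = k**3 + 11*k**2/4 + 19*k/4 + 7/2.
d = 2 from the (1,0,3) case.
Coefficient equations give f(k) = (4*k**2 + 3*k - 4)/2.
So s_k = (B(k−1)f/C)·t_k = (2*(4*k**2 + 3*k - 4)/(4*k**3 + 11*k**2 + 19*k + 14))·t_k = (4*k**2 + 3*k - 4)*factorial(k + 1)/2**k.
Check: Δs_k = (4*k**3 + 11*k**2 + 19*k + 14)*factorial(k + 1)/(2*2**k). ✓

Yes. s_k = (4*k**2 + 3*k - 4)*factorial(k + 1)/2**k.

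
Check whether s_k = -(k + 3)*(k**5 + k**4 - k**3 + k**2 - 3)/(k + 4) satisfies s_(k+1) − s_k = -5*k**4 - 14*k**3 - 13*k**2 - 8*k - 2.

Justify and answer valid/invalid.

Invalid: residual (4*k**5 + 33*k**4 + 70*k**3 + 59*k**2 + 34*k + 11)/(k**2 + 9*k + 20) ≠ 0.

s_(k+1) = -(k + 4)*((k + 1)**5 + (k + 1)**4 - (k + 1)**3 + (k + 1)**2 - 3)/(k + 5)
s_(k+1) − s_k = (-5*k**6 - 55*k**5 - 206*k**4 - 335*k**3 - 275*k**2 - 144*k - 29)/(k**2 + 9*k + 20)
(s_(k+1) − s_k) − t_k = (4*k**5 + 33*k**4 + 70*k**3 + 59*k**2 + 34*k + 11)/(k**2 + 9*k + 20)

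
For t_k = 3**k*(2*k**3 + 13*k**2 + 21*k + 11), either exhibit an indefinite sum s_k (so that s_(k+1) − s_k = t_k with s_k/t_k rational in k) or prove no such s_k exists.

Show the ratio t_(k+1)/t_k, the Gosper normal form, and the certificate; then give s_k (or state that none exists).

s_k = 3**k*(k**3 + 2*k**2 + 1)

Ratio r(k) = 3*(2*k**3 + 19*k**2 + 53*k + 47)/(2*k**3 + 13*k**2 + 21*k + 11).
A = 3, B = 1, C = k**3 + 13*k**2/2 + 21*k/2 + 11/2.
Need (3)·f(k+1) − (1)·f(k) = k**3 + 13*k**2/2 + 21*k/2 + 11/2.
Bound: deg f ≤ 3.
Solve for f: f(k) = (k**3 + 2*k**2 + 1)/2 (degree 3 ≤ 3).
Get s_k = R·t_k = 3**k*(k**3 + 2*k**2 + 1) with R(k) = B(k−1)f(k)/C(k) = (k**3 + 2*k**2 + 1)/(2*k**3 + 13*k**2 + 21*k + 11).
Δs = 3**k*(2*k**3 + 13*k**2 + 21*k + 11), as required.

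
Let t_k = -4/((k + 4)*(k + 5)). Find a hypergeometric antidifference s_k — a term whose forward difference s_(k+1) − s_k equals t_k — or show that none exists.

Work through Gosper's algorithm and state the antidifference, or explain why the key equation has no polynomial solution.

Compute t_(k+1)/t_k: get (k + 4)/(k + 6).
Gosper form: A/B · C(k+1)/C(k) with A=k + 4, B=k + 6, C=1.
Set up (k + 4)·f(k+1) − (k + 5)·f(k) − (1) = 0.
Bound: deg f ≤ 1.
A polynomial solution: f(k) = k/4.
Then R = B(k−1)f/C = k*(k + 5)/4, so s_k = R(k)·t_k = -k/(k + 4).
Check: Δs_k = -4/(k**2 + 9*k + 20). ✓

s_k = -k/(k + 4)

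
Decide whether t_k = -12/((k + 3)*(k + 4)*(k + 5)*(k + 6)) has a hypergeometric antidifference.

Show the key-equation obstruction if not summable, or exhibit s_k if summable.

Yes. s_k = k*(-k**2 - 12*k - 47)/(15*(k + 3)*(k + 4)*(k + 5)).

Compute t_(k+1)/t_k: get (k + 3)/(k + 7).
Normal form (A,B,C) = (k + 3, k + 7, 1).
Set up (k + 3)·f(k+1) − (k + 6)·f(k) − (1) = 0.
Bound: deg f ≤ 3.
Match coefficients ⇒ f(k) = k*(k**2 + 12*k + 47)/180.
Get s_k = R·t_k = k*(-k**2 - 12*k - 47)/(15*(k + 3)*(k + 4)*(k + 5)) with R(k) = B(k−1)f(k)/C(k) = k*(k + 6)*(k**2 + 12*k + 47)/180.
Verify: -12/(k**4 + 18*k**3 + 119*k**2 + 342*k + 360) matches t_k.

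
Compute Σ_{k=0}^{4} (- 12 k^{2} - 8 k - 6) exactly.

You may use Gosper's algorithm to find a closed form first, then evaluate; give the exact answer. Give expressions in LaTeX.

Σ = -470

Compute t_(k+1)/t_k: get (6*k**2 + 16*k + 13)/(6*k**2 + 4*k + 3).
So A=1 and B=1, with C=k**2 + 2*k/3 + 1/2.
Key eq: (1)·f(k+1) = (1)·f(k) + (k**2 + 2*k/3 + 1/2).
Bound: deg f ≤ 3.
Match coefficients ⇒ f(k) = k*(2*k**2 - k + 2)/6.
Certificate R = B(k−1)f/C = k*(2*k**2 - k + 2)/(6*k**2 + 4*k + 3) gives s_k = 2*k*(-2*k**2 + k - 2).
s_(k+1) − s_k = -12*k**2 - 8*k - 6 = t_k.
Σ_(k=0)^(4) t_k = s_(5) − s_(0) = -470 − (0) = -470.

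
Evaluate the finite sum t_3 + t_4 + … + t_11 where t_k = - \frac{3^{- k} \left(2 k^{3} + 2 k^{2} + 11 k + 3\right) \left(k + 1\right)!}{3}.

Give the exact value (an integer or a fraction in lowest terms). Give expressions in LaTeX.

Σ = -7405761464/2187

Ratio r(k) = (2*k**4 + 12*k**3 + 37*k**2 + 60*k + 36)/(3*(2*k**3 + 2*k**2 + 11*k + 3)).
So A=k/3 + 2/3 and B=1, with C=k**3 + k**2 + 11*k/2 + 3/2.
Set up (k/3 + 2/3)·f(k+1) − (1)·f(k) − (k**3 + k**2 + 11*k/2 + 3/2) = 0.
From deg A=1, deg B=0, deg C=3: d=2.
Solve for f: f(k) = 3*(2*k**2 + 1)/2 (degree 2 ≤ 2).
Get s_k = R·t_k = -(2*k**2 + 1)*factorial(k + 1)/3**k with R(k) = B(k−1)f(k)/C(k) = 3*(2*k**2 + 1)/(2*k**3 + 2*k**2 + 11*k + 3).
Δs = -(2*k**3 + 2*k**2 + 11*k + 3)*factorial(k + 1)/(3*3**k), as required.
Evaluate s at k=12 and k=3: -7405798400/2187 and -152/9; difference -7405761464/2187.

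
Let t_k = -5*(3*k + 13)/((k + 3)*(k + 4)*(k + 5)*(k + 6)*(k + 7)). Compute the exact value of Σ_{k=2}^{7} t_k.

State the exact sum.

Step 1: r(k) = (k + 3)*(3*k + 16)/((k + 8)*(3*k + 13)).
Gosper form: A/B · C(k+1)/C(k) with A=k + 3, B=k + 8, C=k + 13/3.
Key eq: (k + 3)·f(k+1) = (k + 7)·f(k) + (k + 13/3).
From deg A=1, deg B=1, deg C=1: d=4.
Solve for f: f(k) = k*(k + 4)*(k**2 + 14*k + 63)/270 (degree 4 ≤ 4).
Get s_k = R·t_k = k*(-k**2 - 14*k - 63)/(18*(k**3 + 14*k**2 + 63*k + 90)) with R(k) = B(k−1)f(k)/C(k) = k*(k + 4)*(k + 7)*(k**2 + 14*k + 63)/(90*(3*k + 13)).
Check: Δs_k = 5*(-3*k - 13)/(k**5 + 25*k**4 + 245*k**3 + 1175*k**2 + 2754*k + 2520). ✓
Telescoping: Σ = s_(8) − s_(2) = -478/9009 − (-19/504) = -123/8008.

Σ = -123/8008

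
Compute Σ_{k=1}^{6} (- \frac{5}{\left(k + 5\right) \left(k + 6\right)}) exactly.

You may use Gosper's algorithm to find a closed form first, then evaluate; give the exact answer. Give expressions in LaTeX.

Σ = -5/12

Ratio r(k) = (k + 5)/(k + 7).
So A=k + 5 and B=k + 7, with C=1.
Solve (k + 5)·f(k+1) − (k + 6)·f(k) = 1.
deg f ≤ 1 (via 1,1,0).
A polynomial solution: f(k) = k/5.
R(k) = B(k−1)·f(k)/C(k) = k*(k + 6)/5; s_k = R·t_k = -k/(k + 5).
Check: Δs_k = -5/(k**2 + 11*k + 30). ✓
Sum = s_(7) − s_(1); s_(7) = -7/12, s_(1) = -1/6 ⇒ -5/12.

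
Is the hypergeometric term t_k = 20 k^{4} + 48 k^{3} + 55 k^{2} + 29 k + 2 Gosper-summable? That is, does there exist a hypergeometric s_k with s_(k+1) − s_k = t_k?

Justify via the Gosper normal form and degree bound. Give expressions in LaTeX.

Yes. s_k = k \left(4 k^{4} + 2 k^{3} + k^{2} - k - 4\right).

Step 1: r(k) = (20*k**4 + 128*k**3 + 319*k**2 + 363*k + 154)/(20*k**4 + 48*k**3 + 55*k**2 + 29*k + 2).
So A=1 and B=1, with C=k**4 + 12*k**3/5 + 11*k**2/4 + 29*k/20 + 1/10.
f must satisfy (1)·f(k+1) − (1)·f(k) = k**4 + 12*k**3/5 + 11*k**2/4 + 29*k/20 + 1/10.
deg f ≤ 5 (via 0,0,4).
Coefficient equations give f(k) = k*(k + 1)*(4*k**3 - 2*k**2 + 3*k - 4)/20.
So s_k = (B(k−1)f/C)·t_k = (k*(4*k**3 - 2*k**2 + 3*k - 4)/(20*k**3 + 28*k**2 + 27*k + 2))·t_k = k*(4*k**4 + 2*k**3 + k**2 - k - 4).
Check: Δs_k = 20*k**4 + 48*k**3 + 55*k**2 + 29*k + 2. ✓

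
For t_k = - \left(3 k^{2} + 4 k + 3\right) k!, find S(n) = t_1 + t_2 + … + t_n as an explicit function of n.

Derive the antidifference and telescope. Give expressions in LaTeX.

S(n) = - 3 n^{2} n! - 7 n n! - 4 n! + 4

Step 1: r(k) = (k + 1)*(4*k + 3*(k + 1)**2 + 7)/(3*k**2 + 4*k + 3).
So A=k + 1 and B=1, with C=k**2 + 4*k/3 + 1.
Key eq: (k + 1)·f(k+1) = (1)·f(k) + (k**2 + 4*k/3 + 1).
d = 1 from the (1,0,2) case.
Coefficient equations give f(k) = (3*k + 1)/3.
Get s_k = R·t_k = -(3*k + 1)*factorial(k) with R(k) = B(k−1)f(k)/C(k) = (3*k + 1)/(3*k**2 + 4*k + 3).
s_(k+1) − s_k = -(3*k**2 + 4*k + 3)*factorial(k) = t_k.
Telescope: S(n) = s_(n+1) − s_(1) = -(3*n + 4)*factorial(n + 1) − (-4) = -3*n**2*factorial(n) - 7*n*factorial(n) - 4*factorial(n) + 4.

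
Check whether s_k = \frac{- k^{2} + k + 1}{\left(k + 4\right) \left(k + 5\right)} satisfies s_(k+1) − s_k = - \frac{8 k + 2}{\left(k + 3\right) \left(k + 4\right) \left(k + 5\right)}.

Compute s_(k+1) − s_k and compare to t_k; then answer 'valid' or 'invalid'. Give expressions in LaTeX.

s_(k+1) = (k - (k + 1)**2 + 2)/((k + 5)*(k + 6))
s_(k+1) − s_k = 2*(-5*k - 1)/(k**3 + 15*k**2 + 74*k + 120)
(s_(k+1) − s_k) − t_k = 2*(-k**2 + 9*k + 3)/(k**4 + 18*k**3 + 119*k**2 + 342*k + 360)

Invalid: residual \frac{2 \left(- k^{2} + 9 k + 3\right)}{k^{4} + 18 k^{3} + 119 k^{2} + 342 k + 360} ≠ 0.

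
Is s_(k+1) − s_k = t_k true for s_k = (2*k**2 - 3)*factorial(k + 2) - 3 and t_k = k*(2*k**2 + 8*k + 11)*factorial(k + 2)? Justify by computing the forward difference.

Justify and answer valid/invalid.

valid; difference matches t_k

s_(k+1) = (2*(k + 1)**2 - 3)*factorial(k + 3) - 3
s_(k+1) − s_k = k*(2*k**2 + 8*k + 11)*factorial(k + 2)
(s_(k+1) − s_k) − t_k = 0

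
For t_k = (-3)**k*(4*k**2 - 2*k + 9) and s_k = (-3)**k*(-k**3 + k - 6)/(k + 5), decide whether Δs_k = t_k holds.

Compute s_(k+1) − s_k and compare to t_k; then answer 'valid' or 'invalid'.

s_(k+1) = (-3)**(k + 1)*(k - (k + 1)**3 - 5)/(k + 6)
s_(k+1) − s_k = (-3)**k*(3*(k + 5)*(-k + (k + 1)**3 + 5) + (k + 6)*(k**3 - k + 6))/((k + 5)*(k + 6))
(s_(k+1) − s_k) − t_k = (-3)**(k + 1)*(4*k**3 + 19*k**2 - 3*k + 48)/(k**2 + 11*k + 30)

Invalid: residual (-3)**(k + 1)*(4*k**3 + 19*k**2 - 3*k + 48)/(k**2 + 11*k + 30) ≠ 0.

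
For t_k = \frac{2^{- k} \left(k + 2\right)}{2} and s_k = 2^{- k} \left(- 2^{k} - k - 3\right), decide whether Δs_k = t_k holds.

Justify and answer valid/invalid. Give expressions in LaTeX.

Valid: the claim telescopes to t_k.

s_(k+1) = (-2*2**k - k - 4)/(2*2**k)
s_(k+1) − s_k = (k + 2)/(2*2**k)
(s_(k+1) − s_k) − t_k = 0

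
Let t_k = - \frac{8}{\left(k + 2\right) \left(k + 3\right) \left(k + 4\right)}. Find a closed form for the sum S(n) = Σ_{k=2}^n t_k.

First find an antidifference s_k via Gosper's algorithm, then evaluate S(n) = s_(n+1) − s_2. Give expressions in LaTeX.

S(n) = \frac{- n^{2} - 7 n + 8}{5 \left(n^{2} + 7 n + 12\right)}

The ratio is (k + 2)/(k + 5).
So A=k + 2 and B=k + 5, with C=1.
f must satisfy (k + 2)·f(k+1) − (k + 4)·f(k) = 1.
d = 2 from the (1,1,0) case.
A polynomial solution: f(k) = k*(k + 5)/12.
Certificate R = B(k−1)f/C = k*(k + 4)*(k + 5)/12 gives s_k = 2*k*(-k - 5)/(3*(k + 2)*(k + 3)).
Δs = -8/(k**3 + 9*k**2 + 26*k + 24), as required.
Evaluate: s_(n+1) = 2*(-n**2 - 7*n - 6)/(3*(n**2 + 7*n + 12)); subtract s_(2) = -7/15 ⇒ S(n) = (-n**2 - 7*n + 8)/(5*(n**2 + 7*n + 12)).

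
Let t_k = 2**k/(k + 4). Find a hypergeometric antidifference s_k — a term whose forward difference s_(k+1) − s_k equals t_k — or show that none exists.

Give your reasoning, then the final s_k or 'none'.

r(k) = 2*(k + 4)/(k + 5) after simplifying.
A = 2*k + 8, B = k + 5, C = 1.
Need (2*k + 8)·f(k+1) − (k + 4)·f(k) = 1.
Degrees (1,1,0) ⇒ d ≤ -1.
d = -1 < 0 ⇒ no nonzero polynomial f; not summable.

none (Gosper's algorithm certifies no s_k)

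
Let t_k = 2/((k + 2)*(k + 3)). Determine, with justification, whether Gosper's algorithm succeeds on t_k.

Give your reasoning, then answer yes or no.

Yes. s_k = k/(k + 2).

t_(k+1)/t_k = (k + 2)/(k + 4).
Normal form (A,B,C) = (k + 2, k + 4, 1).
Key eq: (k + 2)·f(k+1) = (k + 3)·f(k) + (1).
Degrees (1,1,0) ⇒ d ≤ 1.
Match coefficients ⇒ f(k) = k/2.
Then R = B(k−1)f/C = k*(k + 3)/2, so s_k = R(k)·t_k = k/(k + 2).
s_(k+1) − s_k = 2/(k**2 + 5*k + 6) = t_k.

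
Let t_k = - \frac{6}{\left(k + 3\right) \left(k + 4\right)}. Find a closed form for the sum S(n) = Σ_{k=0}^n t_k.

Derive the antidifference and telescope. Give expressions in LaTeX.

S(n) = \frac{2 \left(- n - 1\right)}{n + 4}

The ratio is (k + 3)/(k + 5).
A = k + 3, B = k + 5, C = 1.
Key eq: (k + 3)·f(k+1) = (k + 4)·f(k) + (1).
From deg A=1, deg B=1, deg C=0: d=1.
Solving with deg f ≤ 1: f(k) = k/3.
So s_k = (B(k−1)f/C)·t_k = (k*(k + 4)/3)·t_k = -2*k/(k + 3).
Check: Δs_k = -6/(k**2 + 7*k + 12). ✓
Evaluate: s_(n+1) = 2*(-n - 1)/(n + 4); subtract s_(0) = 0 ⇒ S(n) = 2*(-n - 1)/(n + 4).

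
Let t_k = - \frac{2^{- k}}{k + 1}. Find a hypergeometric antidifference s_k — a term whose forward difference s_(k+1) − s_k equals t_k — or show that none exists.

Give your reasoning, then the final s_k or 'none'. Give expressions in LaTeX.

Ratio r(k) = (k + 1)/(2*(k + 2)).
Gosper form: A/B · C(k+1)/C(k) with A=k/2 + 1/2, B=k + 2, C=1.
Solve (k/2 + 1/2)·f(k+1) − (k + 1)·f(k) = 1.
deg f ≤ -1 (via 1,1,0).
d = -1 < 0 ⇒ no nonzero polynomial f; not summable.

not Gosper-summable; s_k does not exist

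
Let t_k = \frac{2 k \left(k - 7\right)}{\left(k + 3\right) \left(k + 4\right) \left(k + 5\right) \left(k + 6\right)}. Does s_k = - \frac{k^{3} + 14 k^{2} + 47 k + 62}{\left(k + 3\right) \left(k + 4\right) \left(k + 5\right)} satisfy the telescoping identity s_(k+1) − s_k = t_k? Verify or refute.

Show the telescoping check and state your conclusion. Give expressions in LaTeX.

Valid: the claim telescopes to t_k.

s_(k+1) = (-47*k - (k + 1)**3 - 14*(k + 1)**2 - 109)/((k + 4)*(k + 5)*(k + 6))
s_(k+1) − s_k = 2*k*(k - 7)/(k**4 + 18*k**3 + 119*k**2 + 342*k + 360)
(s_(k+1) − s_k) − t_k = 0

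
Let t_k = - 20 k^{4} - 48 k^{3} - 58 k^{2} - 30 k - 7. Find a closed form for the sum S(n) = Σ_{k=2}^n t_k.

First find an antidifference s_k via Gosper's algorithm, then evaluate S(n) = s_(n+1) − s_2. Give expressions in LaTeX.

Compute t_(k+1)/t_k: get (20*k**4 + 128*k**3 + 322*k**2 + 370*k + 163)/(20*k**4 + 48*k**3 + 58*k**2 + 30*k + 7).
Gosper form: A/B · C(k+1)/C(k) with A=1, B=1, C=k**4 + 12*k**3/5 + 29*k**2/10 + 3*k/2 + 7/20.
Set up (1)·f(k+1) − (1)·f(k) − (k**4 + 12*k**3/5 + 29*k**2/10 + 3*k/2 + 7/20) = 0.
deg f ≤ 5 (via 0,0,4).
Solve for f: f(k) = k*(4*k**4 + 2*k**3 + 2*k**2 - 2*k + 1)/20 (degree 5 ≤ 5).
Then R = B(k−1)f/C = k*(4*k**4 + 2*k**3 + 2*k**2 - 2*k + 1)/(20*k**4 + 48*k**3 + 58*k**2 + 30*k + 7), so s_k = R(k)·t_k = k*(-4*k**4 - 2*k**3 - 2*k**2 + 2*k - 1).
Verify: -20*k**4 - 48*k**3 - 58*k**2 - 30*k - 7 matches t_k.
s_(n+1) = -4*n**5 - 22*n**4 - 50*n**3 - 56*n**2 - 31*n - 7 and s_(2) = -170, so S(n) = -4*n**5 - 22*n**4 - 50*n**3 - 56*n**2 - 31*n + 163.

S(n) = - 4 n^{5} - 22 n^{4} - 50 n^{3} - 56 n^{2} - 31 n + 163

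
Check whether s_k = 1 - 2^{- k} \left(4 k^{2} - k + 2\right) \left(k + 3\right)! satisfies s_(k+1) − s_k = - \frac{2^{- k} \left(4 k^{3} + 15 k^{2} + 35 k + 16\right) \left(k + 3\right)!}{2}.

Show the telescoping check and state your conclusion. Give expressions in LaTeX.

Valid: the claim telescopes to t_k.

s_(k+1) = -2**(-k - 1)*(-k + 4*(k + 1)**2 + 1)*factorial(k + 4) + 1
s_(k+1) − s_k = -(4*k**3 + 15*k**2 + 35*k + 16)*factorial(k + 3)/(2*2**k)
(s_(k+1) − s_k) − t_k = 0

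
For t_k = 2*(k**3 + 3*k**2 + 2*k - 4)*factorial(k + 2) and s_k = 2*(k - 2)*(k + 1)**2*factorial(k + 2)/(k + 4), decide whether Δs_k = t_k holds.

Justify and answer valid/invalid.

Invalid: residual -6*(k**4 + 7*k**3 + 13*k**2 + 5*k - 14)*factorial(k + 2)/((k + 4)*(k + 5)) ≠ 0.

s_(k+1) = 2*(k - 1)*(k + 2)**2*factorial(k + 3)/(k + 5)
s_(k+1) − s_k = 2*(k**5 + 9*k**4 + 28*k**3 + 35*k**2 - 11*k - 38)*factorial(k + 2)/((k + 4)*(k + 5))
(s_(k+1) − s_k) − t_k = -6*(k**4 + 7*k**3 + 13*k**2 + 5*k - 14)*factorial(k + 2)/((k + 4)*(k + 5))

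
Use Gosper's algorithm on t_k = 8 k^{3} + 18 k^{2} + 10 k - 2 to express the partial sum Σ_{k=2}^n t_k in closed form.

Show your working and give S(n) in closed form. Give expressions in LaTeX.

Compute t_(k+1)/t_k: get (4*k**3 + 21*k**2 + 35*k + 17)/(4*k**3 + 9*k**2 + 5*k - 1).
Gosper form: A/B · C(k+1)/C(k) with A=1, B=1, C=k**3 + 9*k**2/4 + 5*k/4 - 1/4.
Solve (1)·f(k+1) − (1)·f(k) = k**3 + 9*k**2/4 + 5*k/4 - 1/4.
deg f ≤ 4 (via 0,0,3).
Match coefficients ⇒ f(k) = k*(k**3 + k**2 - k - 2)/4.
R(k) = B(k−1)·f(k)/C(k) = k*(k**3 + k**2 - k - 2)/(4*k**3 + 9*k**2 + 5*k - 1); s_k = R·t_k = 2*k*(k**3 + k**2 - k - 2).
s_(k+1) − s_k = 8*k**3 + 18*k**2 + 10*k - 2 = t_k.
Evaluate: s_(n+1) = 2*n**4 + 10*n**3 + 16*n**2 + 6*n - 2; subtract s_(2) = 32 ⇒ S(n) = 2*n**4 + 10*n**3 + 16*n**2 + 6*n - 34.

S(n) = 2 n^{4} + 10 n^{3} + 16 n^{2} + 6 n - 34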